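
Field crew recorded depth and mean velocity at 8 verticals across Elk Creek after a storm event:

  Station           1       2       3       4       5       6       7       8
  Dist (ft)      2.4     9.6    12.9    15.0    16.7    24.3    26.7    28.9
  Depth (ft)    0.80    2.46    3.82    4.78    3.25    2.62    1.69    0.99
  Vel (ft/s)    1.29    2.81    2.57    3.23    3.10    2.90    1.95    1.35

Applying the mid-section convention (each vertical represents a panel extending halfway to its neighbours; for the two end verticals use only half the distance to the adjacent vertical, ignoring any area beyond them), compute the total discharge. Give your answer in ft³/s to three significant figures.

w_1 = (9.6 − 2.4)/2 = 3.6 ft; q_1 = 1.29 × 0.80 × 3.6 = 3.715 ft³/s
w_2 = (12.9 − 2.4)/2 = 5.25 ft; q_2 = 2.81 × 2.46 × 5.25 = 36.29 ft³/s
w_3 = (15.0 − 9.6)/2 = 2.7 ft; q_3 = 2.57 × 3.82 × 2.7 = 26.51 ft³/s
w_4 = (16.7 − 12.9)/2 = 1.9 ft; q_4 = 3.23 × 4.78 × 1.9 = 29.33 ft³/s
w_5 = (24.3 − 15.0)/2 = 4.65 ft; q_5 = 3.10 × 3.25 × 4.65 = 46.85 ft³/s
w_6 = (26.7 − 16.7)/2 = 5 ft; q_6 = 2.90 × 2.62 × 5 = 37.99 ft³/s
w_7 = (28.9 − 24.3)/2 = 2.3 ft; q_7 = 1.95 × 1.69 × 2.3 = 7.580 ft³/s
w_8 = (28.9 − 26.7)/2 = 1.1 ft; q_8 = 1.35 × 0.99 × 1.1 = 1.470 ft³/s
Q = Σ qᵢ = 189.7 ft³/s

190 ft³/s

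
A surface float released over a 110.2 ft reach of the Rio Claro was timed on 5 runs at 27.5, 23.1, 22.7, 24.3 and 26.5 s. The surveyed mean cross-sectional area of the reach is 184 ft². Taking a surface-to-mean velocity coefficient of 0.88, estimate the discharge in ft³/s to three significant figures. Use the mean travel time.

t̄ = (27.5 + 23.1 + 22.7 + 24.3 + 26.5) / 5 = 24.82 s
v_surface = L / t̄ = 110.2 / 24.82 = 4.440 ft/s
v_mean = 0.88 × 4.440 = 3.907 ft/s
Q = A × v_mean = 184 × 3.907 = 718.9 ft³/s

719 ft³/s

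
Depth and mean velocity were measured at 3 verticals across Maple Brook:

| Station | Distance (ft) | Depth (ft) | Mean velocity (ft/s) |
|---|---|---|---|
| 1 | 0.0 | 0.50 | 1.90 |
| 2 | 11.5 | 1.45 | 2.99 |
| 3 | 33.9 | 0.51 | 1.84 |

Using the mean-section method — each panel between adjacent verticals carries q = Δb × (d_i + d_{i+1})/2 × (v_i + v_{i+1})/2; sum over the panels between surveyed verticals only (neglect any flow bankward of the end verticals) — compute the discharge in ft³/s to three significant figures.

80.4 ft³/s

Panel 1-2: Δb = 11.5 ft, d̄ = (0.50+1.45)/2 = 0.975, v̄ = (1.90+2.99)/2 = 2.445 → q = 11.5×0.975×2.445 = 27.41 ft³/s
Panel 2-3: Δb = 22.4 ft, d̄ = (1.45+0.51)/2 = 0.98, v̄ = (2.99+1.84)/2 = 2.415 → q = 22.4×0.98×2.415 = 53.01 ft³/s
Q = Σ q = 80.43 ft³/s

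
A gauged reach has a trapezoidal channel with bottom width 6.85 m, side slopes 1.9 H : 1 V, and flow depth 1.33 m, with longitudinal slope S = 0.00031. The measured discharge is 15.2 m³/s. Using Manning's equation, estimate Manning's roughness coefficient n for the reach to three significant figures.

0.0144

A = (b + z·y)·y = (6.85 + 1.9×1.33)×1.33 = 12.47 m²
P = b + 2y√(1+z²) = 6.85 + 2×1.33×√(1+1.9²) = 12.56 m
R = A/P = 12.47/12.56 = 0.9928 m
n = (1/Q)·A·R^(2/3)·S^(1/2) = (1/15.2) × 12.47 × 0.9952 × 0.01761 = 0.01438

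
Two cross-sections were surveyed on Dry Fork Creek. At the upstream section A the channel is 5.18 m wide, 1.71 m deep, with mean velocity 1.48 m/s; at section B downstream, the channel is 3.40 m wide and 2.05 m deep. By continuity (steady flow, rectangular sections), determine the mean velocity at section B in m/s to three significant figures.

Q = A₁V₁ = (5.18×1.71) × 1.48 = 13.11 m³/s
A₂ = 3.40 × 2.05 = 6.970 m²
V₂ = Q/A₂ = 13.11/6.970 = 1.881 m/s

1.88 m/s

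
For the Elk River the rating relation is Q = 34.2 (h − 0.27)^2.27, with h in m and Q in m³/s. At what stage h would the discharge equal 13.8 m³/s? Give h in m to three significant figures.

0.940 m

h − h₀ = (Q/C)^(1/b) = (13.8/34.2)^(1/2.27) = 0.6705 m
h = 0.27 + 0.6705 = 0.9405 m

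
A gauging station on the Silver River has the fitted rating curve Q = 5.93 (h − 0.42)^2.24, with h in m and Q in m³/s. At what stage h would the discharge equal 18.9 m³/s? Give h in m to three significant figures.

h − h₀ = (Q/C)^(1/b) = (18.9/5.93)^(1/2.24) = 1.678 m
h = 0.42 + 1.678 = 2.098 m

2.10 m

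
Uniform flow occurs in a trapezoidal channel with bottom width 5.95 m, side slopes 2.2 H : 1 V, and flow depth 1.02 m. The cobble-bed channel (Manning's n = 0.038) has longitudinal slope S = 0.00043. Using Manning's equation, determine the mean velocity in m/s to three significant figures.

A = (b + z·y)·y = (5.95 + 2.2×1.02)×1.02 = 8.358 m²
P = b + 2y√(1+z²) = 5.95 + 2×1.02×√(1+2.2²) = 10.88 m
R = A/P = 8.358/10.88 = 0.7682 m
Q = (1/n)·A·R^(2/3)·S^(1/2) = (1/0.038) × 8.358 × 0.7682^(2/3) × 0.00043^(1/2) = 3.826 m³/s
V = Q/A = 3.826/8.358 = 0.4577 m/s

0.458 m/s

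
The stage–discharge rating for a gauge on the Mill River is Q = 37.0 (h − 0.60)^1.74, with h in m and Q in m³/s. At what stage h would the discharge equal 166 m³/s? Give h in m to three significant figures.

2.97 m

h − h₀ = (Q/C)^(1/b) = (166/37.0)^(1/1.74) = 2.370 m
h = 0.60 + 2.370 = 2.970 m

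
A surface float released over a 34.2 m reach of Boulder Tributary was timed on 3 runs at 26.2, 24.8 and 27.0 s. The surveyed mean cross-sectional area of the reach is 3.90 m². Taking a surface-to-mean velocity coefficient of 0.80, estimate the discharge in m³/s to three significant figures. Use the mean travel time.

4.10 m³/s

t̄ = (26.2 + 24.8 + 27.0) / 3 = 26 s
v_surface = L / t̄ = 34.2 / 26 = 1.315 m/s
v_mean = 0.80 × 1.315 = 1.052 m/s
Q = A × v_mean = 3.90 × 1.052 = 4.104 m³/s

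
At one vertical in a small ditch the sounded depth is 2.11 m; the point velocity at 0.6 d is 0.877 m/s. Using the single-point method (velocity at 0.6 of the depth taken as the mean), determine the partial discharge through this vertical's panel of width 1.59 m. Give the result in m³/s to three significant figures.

2.94 m³/s

v̄ = v₀.₆ = 0.877 m/s
q = v̄ × d × w = 0.8770 × 2.11 × 1.59 = 2.942 m³/s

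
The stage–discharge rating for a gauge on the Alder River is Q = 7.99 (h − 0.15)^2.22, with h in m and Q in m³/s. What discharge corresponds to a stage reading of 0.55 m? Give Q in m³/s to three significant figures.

Q = 7.99 × (0.55 − 0.15)^2.22 = 7.99 × 0.4^2.22 = 1.045 m³/s

1.05 m³/s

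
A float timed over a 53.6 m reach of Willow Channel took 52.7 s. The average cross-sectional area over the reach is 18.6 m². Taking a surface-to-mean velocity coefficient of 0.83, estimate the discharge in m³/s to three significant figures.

15.7 m³/s

v_surface = L / t̄ = 53.6 / 52.7 = 1.017 m/s
v_mean = 0.83 × 1.017 = 0.8442 m/s
Q = A × v_mean = 18.6 × 0.8442 = 15.70 m³/s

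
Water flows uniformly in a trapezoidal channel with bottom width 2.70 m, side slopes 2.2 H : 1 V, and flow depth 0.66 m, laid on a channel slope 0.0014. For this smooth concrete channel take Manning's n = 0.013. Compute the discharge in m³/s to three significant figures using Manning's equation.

A = (b + z·y)·y = (2.70 + 2.2×0.66)×0.66 = 2.740 m²
P = b + 2y√(1+z²) = 2.70 + 2×0.66×√(1+2.2²) = 5.890 m
R = A/P = 2.740/5.890 = 0.4653 m
Q = (1/n)·A·R^(2/3)·S^(1/2) = (1/0.013) × 2.740 × 0.4653^(2/3) × 0.0014^(1/2) = 4.736 m³/s

4.74 m³/s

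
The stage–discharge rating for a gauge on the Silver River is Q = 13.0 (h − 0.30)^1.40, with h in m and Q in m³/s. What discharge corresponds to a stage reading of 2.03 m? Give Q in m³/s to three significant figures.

Q = 13.0 × (2.03 − 0.30)^1.40 = 13.0 × 1.73^1.40 = 28.00 m³/s

28.0 m³/s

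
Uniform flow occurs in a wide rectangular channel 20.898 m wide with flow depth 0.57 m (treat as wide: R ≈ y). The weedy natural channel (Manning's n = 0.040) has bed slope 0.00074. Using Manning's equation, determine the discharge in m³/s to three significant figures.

5.57 m³/s

A = b·y = 20.898 × 0.57 = 11.91 m²
Wide channel: R ≈ y = 0.57 m
Q = (1/n)·A·R^(2/3)·S^(1/2) = (1/0.040) × 11.91 × 0.5700^(2/3) × 0.00074^(1/2) = 5.569 m³/s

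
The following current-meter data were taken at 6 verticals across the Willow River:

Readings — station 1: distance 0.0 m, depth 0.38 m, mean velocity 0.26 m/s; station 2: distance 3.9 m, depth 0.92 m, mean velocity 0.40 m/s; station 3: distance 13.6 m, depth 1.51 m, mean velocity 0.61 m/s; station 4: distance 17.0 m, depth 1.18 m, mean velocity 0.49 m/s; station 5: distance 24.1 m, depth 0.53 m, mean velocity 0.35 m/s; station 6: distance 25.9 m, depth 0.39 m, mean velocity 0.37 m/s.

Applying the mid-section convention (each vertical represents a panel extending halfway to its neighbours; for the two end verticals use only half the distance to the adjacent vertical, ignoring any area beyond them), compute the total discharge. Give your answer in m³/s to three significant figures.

12.7 m³/s

w_1 = (3.9 − 0.0)/2 = 1.95 m; q_1 = 0.26 × 0.38 × 1.95 = 0.1927 m³/s
w_2 = (13.6 − 0.0)/2 = 6.8 m; q_2 = 0.40 × 0.92 × 6.8 = 2.502 m³/s
w_3 = (17.0 − 3.9)/2 = 6.55 m; q_3 = 0.61 × 1.51 × 6.55 = 6.033 m³/s
w_4 = (24.1 − 13.6)/2 = 5.25 m; q_4 = 0.49 × 1.18 × 5.25 = 3.036 m³/s
w_5 = (25.9 − 17.0)/2 = 4.45 m; q_5 = 0.35 × 0.53 × 4.45 = 0.8255 m³/s
w_6 = (25.9 − 24.1)/2 = 0.9 m; q_6 = 0.37 × 0.39 × 0.9 = 0.1299 m³/s
Q = Σ qᵢ = 12.72 m³/s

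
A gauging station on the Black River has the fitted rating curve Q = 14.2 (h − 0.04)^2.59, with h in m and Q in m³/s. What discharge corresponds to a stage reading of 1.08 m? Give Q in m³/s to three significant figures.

15.7 m³/s

Q = 14.2 × (1.08 − 0.04)^2.59 = 14.2 × 1.04^2.59 = 15.72 m³/s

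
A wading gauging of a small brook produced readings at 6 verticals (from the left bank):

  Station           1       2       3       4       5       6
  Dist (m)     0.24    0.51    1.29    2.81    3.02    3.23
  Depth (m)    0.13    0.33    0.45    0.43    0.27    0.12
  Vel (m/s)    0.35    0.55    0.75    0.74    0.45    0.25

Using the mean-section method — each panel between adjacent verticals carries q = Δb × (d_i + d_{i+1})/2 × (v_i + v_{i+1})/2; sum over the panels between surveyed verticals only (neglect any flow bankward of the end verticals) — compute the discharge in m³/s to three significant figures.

Panel 1-2: Δb = 0.27 m, d̄ = (0.13+0.33)/2 = 0.23, v̄ = (0.35+0.55)/2 = 0.45 → q = 0.27×0.23×0.45 = 0.02795 m³/s
Panel 2-3: Δb = 0.78 m, d̄ = (0.33+0.45)/2 = 0.39, v̄ = (0.55+0.75)/2 = 0.65 → q = 0.78×0.39×0.65 = 0.1977 m³/s
Panel 3-4: Δb = 1.52 m, d̄ = (0.45+0.43)/2 = 0.44, v̄ = (0.75+0.74)/2 = 0.745 → q = 1.52×0.44×0.745 = 0.4983 m³/s
Panel 4-5: Δb = 0.21 m, d̄ = (0.43+0.27)/2 = 0.35, v̄ = (0.74+0.45)/2 = 0.595 → q = 0.21×0.35×0.595 = 0.04373 m³/s
Panel 5-6: Δb = 0.21 m, d̄ = (0.27+0.12)/2 = 0.195, v̄ = (0.45+0.25)/2 = 0.35 → q = 0.21×0.195×0.35 = 0.01433 m³/s
Q = Σ q = 0.7820 m³/s

0.782 m³/s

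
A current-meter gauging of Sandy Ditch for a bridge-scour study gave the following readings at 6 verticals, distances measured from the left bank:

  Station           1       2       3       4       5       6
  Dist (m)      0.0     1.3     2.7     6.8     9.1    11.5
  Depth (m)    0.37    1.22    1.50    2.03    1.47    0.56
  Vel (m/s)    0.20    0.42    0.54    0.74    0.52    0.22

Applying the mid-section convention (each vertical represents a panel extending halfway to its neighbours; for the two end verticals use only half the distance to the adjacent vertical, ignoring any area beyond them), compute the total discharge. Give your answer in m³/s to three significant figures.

w_1 = (1.3 − 0.0)/2 = 0.65 m; q_1 = 0.20 × 0.37 × 0.65 = 0.04810 m³/s
w_2 = (2.7 − 0.0)/2 = 1.35 m; q_2 = 0.42 × 1.22 × 1.35 = 0.6917 m³/s
w_3 = (6.8 − 1.3)/2 = 2.75 m; q_3 = 0.54 × 1.50 × 2.75 = 2.228 m³/s
w_4 = (9.1 − 2.7)/2 = 3.2 m; q_4 = 0.74 × 2.03 × 3.2 = 4.807 m³/s
w_5 = (11.5 − 6.8)/2 = 2.35 m; q_5 = 0.52 × 1.47 × 2.35 = 1.796 m³/s
w_6 = (11.5 − 9.1)/2 = 1.2 m; q_6 = 0.22 × 0.56 × 1.2 = 0.1478 m³/s
Q = Σ qᵢ = 9.719 m³/s

9.72 m³/s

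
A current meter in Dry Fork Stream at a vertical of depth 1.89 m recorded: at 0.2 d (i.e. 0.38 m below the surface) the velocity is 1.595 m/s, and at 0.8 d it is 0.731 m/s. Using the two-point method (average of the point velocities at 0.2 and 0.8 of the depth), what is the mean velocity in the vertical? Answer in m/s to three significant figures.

v̄ = (1.595 + 0.731) / 2 = 1.163 m/s

1.16 m/s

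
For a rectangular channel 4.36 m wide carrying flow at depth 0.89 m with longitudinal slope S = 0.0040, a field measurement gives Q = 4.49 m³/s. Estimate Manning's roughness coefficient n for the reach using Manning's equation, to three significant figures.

A = b·y = 4.36 × 0.89 = 3.880 m²
P = b + 2y = 4.36 + 2×0.89 = 6.140 m
R = A/P = 3.880/6.140 = 0.6320 m
n = (1/Q)·A·R^(2/3)·S^(1/2) = (1/4.49) × 3.880 × 0.7364 × 0.06325 = 0.04025

0.0403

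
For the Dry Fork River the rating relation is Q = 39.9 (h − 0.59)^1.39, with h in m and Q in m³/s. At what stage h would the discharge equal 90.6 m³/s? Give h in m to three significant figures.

2.39 m

h − h₀ = (Q/C)^(1/b) = (90.6/39.9)^(1/1.39) = 1.804 m
h = 0.59 + 1.804 = 2.394 m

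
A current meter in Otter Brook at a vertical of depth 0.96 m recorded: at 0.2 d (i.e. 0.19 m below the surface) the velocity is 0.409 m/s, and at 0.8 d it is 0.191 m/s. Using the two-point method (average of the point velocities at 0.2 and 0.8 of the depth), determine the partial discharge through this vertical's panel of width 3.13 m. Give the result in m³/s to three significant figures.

0.901 m³/s

v̄ = (0.409 + 0.191) / 2 = 0.3000 m/s
q = v̄ × d × w = 0.3000 × 0.96 × 3.13 = 0.9014 m³/s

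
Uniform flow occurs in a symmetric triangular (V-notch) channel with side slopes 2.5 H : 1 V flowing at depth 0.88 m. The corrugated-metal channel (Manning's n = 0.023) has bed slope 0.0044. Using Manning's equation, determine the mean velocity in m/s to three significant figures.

1.59 m/s

A = z·y² = 2.5×0.88² = 1.936 m²
P = 2y√(1+z²) = 2×0.88×√(1+2.5²) = 4.739 m
R = A/P = 1.936/4.739 = 0.4085 m
Q = (1/n)·A·R^(2/3)·S^(1/2) = (1/0.023) × 1.936 × 0.4085^(2/3) × 0.0044^(1/2) = 3.074 m³/s
V = Q/A = 3.074/1.936 = 1.588 m/s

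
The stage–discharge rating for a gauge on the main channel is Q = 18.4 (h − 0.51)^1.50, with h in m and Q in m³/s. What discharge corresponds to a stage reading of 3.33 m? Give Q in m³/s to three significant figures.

Q = 18.4 × (3.33 − 0.51)^1.50 = 18.4 × 2.82^1.50 = 87.13 m³/s

87.1 m³/s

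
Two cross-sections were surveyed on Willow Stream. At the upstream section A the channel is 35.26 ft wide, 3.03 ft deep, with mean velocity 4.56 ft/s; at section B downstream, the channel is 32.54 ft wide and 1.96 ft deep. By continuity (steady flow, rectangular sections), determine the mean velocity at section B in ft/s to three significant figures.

7.64 ft/s

Q = A₁V₁ = (35.26×3.03) × 4.56 = 487.2 ft³/s
A₂ = 32.54 × 1.96 = 63.78 ft²
V₂ = Q/A₂ = 487.2/63.78 = 7.639 ft/s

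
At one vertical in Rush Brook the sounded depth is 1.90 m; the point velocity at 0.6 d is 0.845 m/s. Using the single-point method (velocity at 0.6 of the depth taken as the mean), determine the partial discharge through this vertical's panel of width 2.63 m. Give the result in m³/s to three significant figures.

4.22 m³/s

v̄ = v₀.₆ = 0.845 m/s
q = v̄ × d × w = 0.8450 × 1.90 × 2.63 = 4.222 m³/s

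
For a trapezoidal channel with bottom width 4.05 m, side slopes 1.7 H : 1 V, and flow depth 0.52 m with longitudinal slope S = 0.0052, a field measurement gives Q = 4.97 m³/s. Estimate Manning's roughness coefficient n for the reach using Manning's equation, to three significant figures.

A = (b + z·y)·y = (4.05 + 1.7×0.52)×0.52 = 2.566 m²
P = b + 2y√(1+z²) = 4.05 + 2×0.52×√(1+1.7²) = 6.101 m
R = A/P = 2.566/6.101 = 0.4205 m
n = (1/Q)·A·R^(2/3)·S^(1/2) = (1/4.97) × 2.566 × 0.5613 × 0.07211 = 0.02089

0.0209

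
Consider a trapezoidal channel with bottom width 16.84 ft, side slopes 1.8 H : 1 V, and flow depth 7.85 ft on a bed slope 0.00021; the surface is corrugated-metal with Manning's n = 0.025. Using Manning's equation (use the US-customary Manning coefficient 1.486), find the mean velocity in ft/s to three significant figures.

A = (b + z·y)·y = (16.84 + 1.8×7.85)×7.85 = 243.1 ft²
P = b + 2y√(1+z²) = 16.84 + 2×7.85×√(1+1.8²) = 49.17 ft
R = A/P = 243.1/49.17 = 4.945 ft
Q = (1.486/n)·A·R^(2/3)·S^(1/2) = (1.486/0.025) × 243.1 × 4.945^(2/3) × 0.00021^(1/2) = 607.8 ft³/s
V = Q/A = 607.8/243.1 = 2.500 ft/s

2.50 ft/s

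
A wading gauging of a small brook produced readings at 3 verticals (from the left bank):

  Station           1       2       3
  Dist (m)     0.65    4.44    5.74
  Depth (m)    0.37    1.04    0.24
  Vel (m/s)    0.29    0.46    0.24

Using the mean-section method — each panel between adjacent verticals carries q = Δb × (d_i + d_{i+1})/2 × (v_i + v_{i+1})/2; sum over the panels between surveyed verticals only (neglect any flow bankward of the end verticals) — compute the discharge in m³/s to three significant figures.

Panel 1-2: Δb = 3.79 m, d̄ = (0.37+1.04)/2 = 0.705, v̄ = (0.29+0.46)/2 = 0.375 → q = 3.79×0.705×0.375 = 1.002 m³/s
Panel 2-3: Δb = 1.3 m, d̄ = (1.04+0.24)/2 = 0.64, v̄ = (0.46+0.24)/2 = 0.35 → q = 1.3×0.64×0.35 = 0.2912 m³/s
Q = Σ q = 1.293 m³/s

1.29 m³/s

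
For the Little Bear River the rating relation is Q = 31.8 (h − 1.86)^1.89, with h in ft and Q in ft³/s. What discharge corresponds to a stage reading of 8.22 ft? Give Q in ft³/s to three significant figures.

Q = 31.8 × (8.22 − 1.86)^1.89 = 31.8 × 6.36^1.89 = 1049 ft³/s

1050 ft³/s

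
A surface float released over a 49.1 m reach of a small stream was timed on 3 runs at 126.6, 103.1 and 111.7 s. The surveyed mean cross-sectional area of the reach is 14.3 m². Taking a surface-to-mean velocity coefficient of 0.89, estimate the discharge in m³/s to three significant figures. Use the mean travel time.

t̄ = (126.6 + 103.1 + 111.7) / 3 = 113.8 s
v_surface = L / t̄ = 49.1 / 113.8 = 0.4315 m/s
v_mean = 0.89 × 0.4315 = 0.3840 m/s
Q = A × v_mean = 14.3 × 0.3840 = 5.491 m³/s

5.49 m³/s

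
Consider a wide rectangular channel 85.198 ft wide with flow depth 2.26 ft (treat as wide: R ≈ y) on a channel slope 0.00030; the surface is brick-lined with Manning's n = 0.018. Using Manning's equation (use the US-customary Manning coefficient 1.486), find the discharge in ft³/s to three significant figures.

A = b·y = 85.198 × 2.26 = 192.5 ft²
Wide channel: R ≈ y = 2.26 ft
Q = (1.486/n)·A·R^(2/3)·S^(1/2) = (1.486/0.018) × 192.5 × 2.260^(2/3) × 0.00030^(1/2) = 474.2 ft³/s

474 ft³/s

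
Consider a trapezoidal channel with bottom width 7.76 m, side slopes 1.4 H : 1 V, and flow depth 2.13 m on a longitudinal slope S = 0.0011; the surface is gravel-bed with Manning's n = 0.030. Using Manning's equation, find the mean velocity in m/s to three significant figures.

1.46 m/s

A = (b + z·y)·y = (7.76 + 1.4×2.13)×2.13 = 22.88 m²
P = b + 2y√(1+z²) = 7.76 + 2×2.13×√(1+1.4²) = 15.09 m
R = A/P = 22.88/15.09 = 1.516 m
Q = (1/n)·A·R^(2/3)·S^(1/2) = (1/0.030) × 22.88 × 1.516^(2/3) × 0.0011^(1/2) = 33.39 m³/s
V = Q/A = 33.39/22.88 = 1.459 m/s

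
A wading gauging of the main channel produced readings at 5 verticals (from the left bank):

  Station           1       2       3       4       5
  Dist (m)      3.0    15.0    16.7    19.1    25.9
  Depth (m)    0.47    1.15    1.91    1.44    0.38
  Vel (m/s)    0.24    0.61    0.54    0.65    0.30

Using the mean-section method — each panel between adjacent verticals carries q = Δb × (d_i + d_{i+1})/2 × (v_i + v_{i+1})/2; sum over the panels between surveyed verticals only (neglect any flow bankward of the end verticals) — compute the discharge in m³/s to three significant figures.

11.0 m³/s

Panel 1-2: Δb = 12 m, d̄ = (0.47+1.15)/2 = 0.81, v̄ = (0.24+0.61)/2 = 0.425 → q = 12×0.81×0.425 = 4.131 m³/s
Panel 2-3: Δb = 1.7 m, d̄ = (1.15+1.91)/2 = 1.53, v̄ = (0.61+0.54)/2 = 0.575 → q = 1.7×1.53×0.575 = 1.496 m³/s
Panel 3-4: Δb = 2.4 m, d̄ = (1.91+1.44)/2 = 1.675, v̄ = (0.54+0.65)/2 = 0.595 → q = 2.4×1.675×0.595 = 2.392 m³/s
Panel 4-5: Δb = 6.8 m, d̄ = (1.44+0.38)/2 = 0.91, v̄ = (0.65+0.30)/2 = 0.475 → q = 6.8×0.91×0.475 = 2.939 m³/s
Q = Σ q = 10.96 m³/s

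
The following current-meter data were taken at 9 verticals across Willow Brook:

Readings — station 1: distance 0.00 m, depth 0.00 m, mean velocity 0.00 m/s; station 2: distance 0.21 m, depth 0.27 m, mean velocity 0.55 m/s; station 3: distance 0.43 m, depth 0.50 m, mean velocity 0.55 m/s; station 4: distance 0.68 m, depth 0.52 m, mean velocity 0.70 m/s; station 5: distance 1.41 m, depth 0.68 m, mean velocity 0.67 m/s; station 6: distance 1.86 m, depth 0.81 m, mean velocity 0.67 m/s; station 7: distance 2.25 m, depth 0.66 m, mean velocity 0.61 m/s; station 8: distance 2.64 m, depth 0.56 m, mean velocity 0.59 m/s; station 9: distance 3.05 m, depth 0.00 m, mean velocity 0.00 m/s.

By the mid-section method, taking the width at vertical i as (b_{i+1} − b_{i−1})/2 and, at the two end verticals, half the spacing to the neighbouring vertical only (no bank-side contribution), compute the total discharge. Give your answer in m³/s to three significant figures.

w_2 = (0.43 − 0.00)/2 = 0.215 m; q_2 = 0.55 × 0.27 × 0.215 = 0.03193 m³/s
w_3 = (0.68 − 0.21)/2 = 0.235 m; q_3 = 0.55 × 0.50 × 0.235 = 0.06463 m³/s
w_4 = (1.41 − 0.43)/2 = 0.49 m; q_4 = 0.70 × 0.52 × 0.49 = 0.1784 m³/s
w_5 = (1.86 − 0.68)/2 = 0.59 m; q_5 = 0.67 × 0.68 × 0.59 = 0.2688 m³/s
w_6 = (2.25 − 1.41)/2 = 0.42 m; q_6 = 0.67 × 0.81 × 0.42 = 0.2279 m³/s
w_7 = (2.64 − 1.86)/2 = 0.39 m; q_7 = 0.61 × 0.66 × 0.39 = 0.1570 m³/s
w_8 = (3.05 − 2.25)/2 = 0.4 m; q_8 = 0.59 × 0.56 × 0.4 = 0.1322 m³/s
Stations 1, 9 contribute zero (depth or velocity is 0).
Q = Σ qᵢ = 1.061 m³/s

1.06 m³/s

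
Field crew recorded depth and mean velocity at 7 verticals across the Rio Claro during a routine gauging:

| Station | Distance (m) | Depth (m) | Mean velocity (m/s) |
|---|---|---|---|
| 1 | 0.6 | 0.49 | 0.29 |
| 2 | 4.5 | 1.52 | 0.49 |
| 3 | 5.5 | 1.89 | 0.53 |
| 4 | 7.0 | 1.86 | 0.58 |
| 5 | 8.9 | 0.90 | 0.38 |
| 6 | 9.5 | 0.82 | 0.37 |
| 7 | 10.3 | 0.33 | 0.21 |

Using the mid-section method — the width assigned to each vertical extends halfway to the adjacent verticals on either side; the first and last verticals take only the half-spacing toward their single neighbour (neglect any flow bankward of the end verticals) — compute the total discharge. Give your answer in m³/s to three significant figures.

w_1 = (4.5 − 0.6)/2 = 1.95 m; q_1 = 0.29 × 0.49 × 1.95 = 0.2771 m³/s
w_2 = (5.5 − 0.6)/2 = 2.45 m; q_2 = 0.49 × 1.52 × 2.45 = 1.825 m³/s
w_3 = (7.0 − 4.5)/2 = 1.25 m; q_3 = 0.53 × 1.89 × 1.25 = 1.252 m³/s
w_4 = (8.9 − 5.5)/2 = 1.7 m; q_4 = 0.58 × 1.86 × 1.7 = 1.834 m³/s
w_5 = (9.5 − 7.0)/2 = 1.25 m; q_5 = 0.38 × 0.90 × 1.25 = 0.4275 m³/s
w_6 = (10.3 − 8.9)/2 = 0.7 m; q_6 = 0.37 × 0.82 × 0.7 = 0.2124 m³/s
w_7 = (10.3 − 9.5)/2 = 0.4 m; q_7 = 0.21 × 0.33 × 0.4 = 0.02772 m³/s
Q = Σ qᵢ = 5.856 m³/s

5.86 m³/s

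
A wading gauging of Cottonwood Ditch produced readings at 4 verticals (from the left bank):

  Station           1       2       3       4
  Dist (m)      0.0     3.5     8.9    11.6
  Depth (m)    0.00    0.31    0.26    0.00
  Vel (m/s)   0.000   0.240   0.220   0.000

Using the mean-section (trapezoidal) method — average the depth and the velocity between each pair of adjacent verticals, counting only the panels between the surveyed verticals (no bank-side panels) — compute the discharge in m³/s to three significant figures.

0.458 m³/s

Panel 1-2: Δb = 3.5 m, d̄ = (0.00+0.31)/2 = 0.155, v̄ = (0.000+0.240)/2 = 0.12 → q = 3.5×0.155×0.12 = 0.06510 m³/s
Panel 2-3: Δb = 5.4 m, d̄ = (0.31+0.26)/2 = 0.285, v̄ = (0.240+0.220)/2 = 0.23 → q = 5.4×0.285×0.23 = 0.3540 m³/s
Panel 3-4: Δb = 2.7 m, d̄ = (0.26+0.00)/2 = 0.13, v̄ = (0.220+0.000)/2 = 0.11 → q = 2.7×0.13×0.11 = 0.03861 m³/s
Q = Σ q = 0.4577 m³/s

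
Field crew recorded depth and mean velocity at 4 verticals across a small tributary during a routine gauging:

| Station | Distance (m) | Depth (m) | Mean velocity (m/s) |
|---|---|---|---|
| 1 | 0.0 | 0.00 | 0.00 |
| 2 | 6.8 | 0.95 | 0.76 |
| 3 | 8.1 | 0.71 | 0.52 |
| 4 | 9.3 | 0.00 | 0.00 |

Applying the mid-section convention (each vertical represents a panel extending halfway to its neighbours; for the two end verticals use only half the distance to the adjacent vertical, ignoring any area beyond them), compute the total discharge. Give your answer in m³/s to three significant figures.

3.39 m³/s

w_2 = (8.1 − 0.0)/2 = 4.05 m; q_2 = 0.76 × 0.95 × 4.05 = 2.924 m³/s
w_3 = (9.3 − 6.8)/2 = 1.25 m; q_3 = 0.52 × 0.71 × 1.25 = 0.4615 m³/s
Stations 1, 4 contribute zero (depth or velocity is 0).
Q = Σ qᵢ = 3.386 m³/s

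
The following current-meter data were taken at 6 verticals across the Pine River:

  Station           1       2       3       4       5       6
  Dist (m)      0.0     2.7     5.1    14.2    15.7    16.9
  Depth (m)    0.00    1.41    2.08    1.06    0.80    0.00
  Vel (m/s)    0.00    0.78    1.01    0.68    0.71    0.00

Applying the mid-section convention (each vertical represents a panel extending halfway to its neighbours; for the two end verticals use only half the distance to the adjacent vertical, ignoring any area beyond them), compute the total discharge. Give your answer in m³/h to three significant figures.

70100 m³/h

w_2 = (5.1 − 0.0)/2 = 2.55 m; q_2 = 0.78 × 1.41 × 2.55 = 2.804 m³/s
w_3 = (14.2 − 2.7)/2 = 5.75 m; q_3 = 1.01 × 2.08 × 5.75 = 12.08 m³/s
w_4 = (15.7 − 5.1)/2 = 5.3 m; q_4 = 0.68 × 1.06 × 5.3 = 3.820 m³/s
w_5 = (16.9 − 14.2)/2 = 1.35 m; q_5 = 0.71 × 0.80 × 1.35 = 0.7668 m³/s
Stations 1, 6 contribute zero (depth or velocity is 0).
Q = Σ qᵢ = 19.47 m³/s
= 19.47 × 3600 = 70100 m³/h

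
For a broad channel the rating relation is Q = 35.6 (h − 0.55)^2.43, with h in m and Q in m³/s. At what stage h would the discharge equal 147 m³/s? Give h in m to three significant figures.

h − h₀ = (Q/C)^(1/b) = (147/35.6)^(1/2.43) = 1.792 m
h = 0.55 + 1.792 = 2.342 m

2.34 m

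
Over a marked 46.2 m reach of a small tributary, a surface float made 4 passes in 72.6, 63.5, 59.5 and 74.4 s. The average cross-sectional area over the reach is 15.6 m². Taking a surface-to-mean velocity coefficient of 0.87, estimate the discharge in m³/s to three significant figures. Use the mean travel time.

9.29 m³/s

t̄ = (72.6 + 63.5 + 59.5 + 74.4) / 4 = 67.5 s
v_surface = L / t̄ = 46.2 / 67.5 = 0.6844 m/s
v_mean = 0.87 × 0.6844 = 0.5955 m/s
Q = A × v_mean = 15.6 × 0.5955 = 9.289 m³/s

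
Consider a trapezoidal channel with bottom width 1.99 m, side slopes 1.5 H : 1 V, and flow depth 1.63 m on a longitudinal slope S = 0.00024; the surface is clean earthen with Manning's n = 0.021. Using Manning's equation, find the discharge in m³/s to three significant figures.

A = (b + z·y)·y = (1.99 + 1.5×1.63)×1.63 = 7.229 m²
P = b + 2y√(1+z²) = 1.99 + 2×1.63×√(1+1.5²) = 7.867 m
R = A/P = 7.229/7.867 = 0.9189 m
Q = (1/n)·A·R^(2/3)·S^(1/2) = (1/0.021) × 7.229 × 0.9189^(2/3) × 0.00024^(1/2) = 5.041 m³/s

5.04 m³/s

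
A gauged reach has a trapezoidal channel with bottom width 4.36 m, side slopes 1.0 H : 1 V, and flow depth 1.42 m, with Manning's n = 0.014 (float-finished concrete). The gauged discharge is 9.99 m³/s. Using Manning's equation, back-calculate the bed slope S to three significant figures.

0.000298

A = (b + z·y)·y = (4.36 + 1.0×1.42)×1.42 = 8.208 m²
P = b + 2y√(1+z²) = 4.36 + 2×1.42×√(1+1.0²) = 8.376 m
R = A/P = 8.208/8.376 = 0.9799 m
S = (Q·n / (1·A·R^(2/3)))² = (9.99×0.014 / (1×8.208×0.9865))² = 0.0002984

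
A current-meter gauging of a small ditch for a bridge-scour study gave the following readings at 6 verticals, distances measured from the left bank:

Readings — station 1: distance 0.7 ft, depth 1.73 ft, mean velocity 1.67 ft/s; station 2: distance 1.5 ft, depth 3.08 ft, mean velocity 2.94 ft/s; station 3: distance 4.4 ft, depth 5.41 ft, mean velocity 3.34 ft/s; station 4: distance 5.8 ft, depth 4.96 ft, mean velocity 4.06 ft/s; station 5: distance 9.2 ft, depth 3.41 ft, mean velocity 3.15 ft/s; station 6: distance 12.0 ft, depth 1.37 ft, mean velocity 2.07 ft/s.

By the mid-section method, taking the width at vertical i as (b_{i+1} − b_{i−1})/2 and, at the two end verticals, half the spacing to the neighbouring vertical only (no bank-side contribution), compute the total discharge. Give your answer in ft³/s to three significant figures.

142 ft³/s

w_1 = (1.5 − 0.7)/2 = 0.4 ft; q_1 = 1.67 × 1.73 × 0.4 = 1.156 ft³/s
w_2 = (4.4 − 0.7)/2 = 1.85 ft; q_2 = 2.94 × 3.08 × 1.85 = 16.75 ft³/s
w_3 = (5.8 − 1.5)/2 = 2.15 ft; q_3 = 3.34 × 5.41 × 2.15 = 38.85 ft³/s
w_4 = (9.2 − 4.4)/2 = 2.4 ft; q_4 = 4.06 × 4.96 × 2.4 = 48.33 ft³/s
w_5 = (12.0 − 5.8)/2 = 3.1 ft; q_5 = 3.15 × 3.41 × 3.1 = 33.30 ft³/s
w_6 = (12.0 − 9.2)/2 = 1.4 ft; q_6 = 2.07 × 1.37 × 1.4 = 3.970 ft³/s
Q = Σ qᵢ = 142.4 ft³/s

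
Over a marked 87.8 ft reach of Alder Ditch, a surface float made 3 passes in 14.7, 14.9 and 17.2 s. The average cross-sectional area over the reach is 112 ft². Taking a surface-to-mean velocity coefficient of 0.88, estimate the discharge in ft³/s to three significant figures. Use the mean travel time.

555 ft³/s

t̄ = (14.7 + 14.9 + 17.2) / 3 = 15.6 s
v_surface = L / t̄ = 87.8 / 15.6 = 5.628 ft/s
v_mean = 0.88 × 5.628 = 4.953 ft/s
Q = A × v_mean = 112 × 4.953 = 554.7 ft³/s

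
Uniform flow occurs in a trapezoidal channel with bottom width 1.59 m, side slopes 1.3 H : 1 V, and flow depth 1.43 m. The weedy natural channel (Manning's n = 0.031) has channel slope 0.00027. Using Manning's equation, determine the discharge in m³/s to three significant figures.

2.23 m³/s

A = (b + z·y)·y = (1.59 + 1.3×1.43)×1.43 = 4.932 m²
P = b + 2y√(1+z²) = 1.59 + 2×1.43×√(1+1.3²) = 6.281 m
R = A/P = 4.932/6.281 = 0.7853 m
Q = (1/n)·A·R^(2/3)·S^(1/2) = (1/0.031) × 4.932 × 0.7853^(2/3) × 0.00027^(1/2) = 2.225 m³/s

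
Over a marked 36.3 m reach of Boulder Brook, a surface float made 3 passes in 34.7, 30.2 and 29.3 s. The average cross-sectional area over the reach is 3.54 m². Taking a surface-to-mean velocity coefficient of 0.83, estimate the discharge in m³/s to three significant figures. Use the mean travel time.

t̄ = (34.7 + 30.2 + 29.3) / 3 = 31.4 s
v_surface = L / t̄ = 36.3 / 31.4 = 1.156 m/s
v_mean = 0.83 × 1.156 = 0.9595 m/s
Q = A × v_mean = 3.54 × 0.9595 = 3.397 m³/s

3.40 m³/s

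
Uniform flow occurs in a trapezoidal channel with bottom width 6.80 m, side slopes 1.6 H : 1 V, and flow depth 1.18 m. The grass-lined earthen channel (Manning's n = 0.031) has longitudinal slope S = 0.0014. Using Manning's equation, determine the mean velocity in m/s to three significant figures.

1.13 m/s

A = (b + z·y)·y = (6.80 + 1.6×1.18)×1.18 = 10.25 m²
P = b + 2y√(1+z²) = 6.80 + 2×1.18×√(1+1.6²) = 11.25 m
R = A/P = 10.25/11.25 = 0.9110 m
Q = (1/n)·A·R^(2/3)·S^(1/2) = (1/0.031) × 10.25 × 0.9110^(2/3) × 0.0014^(1/2) = 11.63 m³/s
V = Q/A = 11.63/10.25 = 1.134 m/s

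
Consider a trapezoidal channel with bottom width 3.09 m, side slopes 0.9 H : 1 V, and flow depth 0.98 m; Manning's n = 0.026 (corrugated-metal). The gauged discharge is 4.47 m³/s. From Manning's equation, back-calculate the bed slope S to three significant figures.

0.00149

A = (b + z·y)·y = (3.09 + 0.9×0.98)×0.98 = 3.893 m²
P = b + 2y√(1+z²) = 3.09 + 2×0.98×√(1+0.9²) = 5.727 m
R = A/P = 3.893/5.727 = 0.6797 m
S = (Q·n / (1·A·R^(2/3)))² = (4.47×0.026 / (1×3.893×0.7731))² = 0.001492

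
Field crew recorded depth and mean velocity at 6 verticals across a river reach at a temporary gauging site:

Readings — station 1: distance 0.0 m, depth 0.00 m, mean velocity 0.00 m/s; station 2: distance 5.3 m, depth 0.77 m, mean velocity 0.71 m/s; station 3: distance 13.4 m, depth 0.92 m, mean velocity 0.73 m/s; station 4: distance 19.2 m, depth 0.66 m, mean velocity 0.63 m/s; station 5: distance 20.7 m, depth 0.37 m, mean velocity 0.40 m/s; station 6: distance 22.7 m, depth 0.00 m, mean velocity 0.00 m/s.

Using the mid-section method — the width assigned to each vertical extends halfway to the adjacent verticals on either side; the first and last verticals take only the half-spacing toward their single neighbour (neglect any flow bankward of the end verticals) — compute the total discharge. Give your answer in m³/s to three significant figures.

10.1 m³/s

w_2 = (13.4 − 0.0)/2 = 6.7 m; q_2 = 0.71 × 0.77 × 6.7 = 3.663 m³/s
w_3 = (19.2 − 5.3)/2 = 6.95 m; q_3 = 0.73 × 0.92 × 6.95 = 4.668 m³/s
w_4 = (20.7 − 13.4)/2 = 3.65 m; q_4 = 0.63 × 0.66 × 3.65 = 1.518 m³/s
w_5 = (22.7 − 19.2)/2 = 1.75 m; q_5 = 0.40 × 0.37 × 1.75 = 0.2590 m³/s
Stations 1, 6 contribute zero (depth or velocity is 0).
Q = Σ qᵢ = 10.11 m³/s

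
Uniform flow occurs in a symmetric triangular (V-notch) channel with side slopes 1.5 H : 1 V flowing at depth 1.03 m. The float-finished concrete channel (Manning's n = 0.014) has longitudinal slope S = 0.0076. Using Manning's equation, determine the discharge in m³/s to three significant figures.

5.63 m³/s

A = z·y² = 1.5×1.03² = 1.591 m²
P = 2y√(1+z²) = 2×1.03×√(1+1.5²) = 3.714 m
R = A/P = 1.591/3.714 = 0.4285 m
Q = (1/n)·A·R^(2/3)·S^(1/2) = (1/0.014) × 1.591 × 0.4285^(2/3) × 0.0076^(1/2) = 5.632 m³/s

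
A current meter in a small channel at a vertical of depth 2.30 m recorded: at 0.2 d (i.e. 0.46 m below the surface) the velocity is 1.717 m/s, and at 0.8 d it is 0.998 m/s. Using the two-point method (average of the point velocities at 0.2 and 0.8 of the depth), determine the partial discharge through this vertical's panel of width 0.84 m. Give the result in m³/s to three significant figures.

v̄ = (1.717 + 0.998) / 2 = 1.358 m/s
q = v̄ × d × w = 1.358 × 2.30 × 0.84 = 2.623 m³/s

2.62 m³/s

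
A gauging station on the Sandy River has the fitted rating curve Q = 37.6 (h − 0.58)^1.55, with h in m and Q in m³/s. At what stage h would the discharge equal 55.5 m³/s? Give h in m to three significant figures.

1.87 m

h − h₀ = (Q/C)^(1/b) = (55.5/37.6)^(1/1.55) = 1.286 m
h = 0.58 + 1.286 = 1.866 m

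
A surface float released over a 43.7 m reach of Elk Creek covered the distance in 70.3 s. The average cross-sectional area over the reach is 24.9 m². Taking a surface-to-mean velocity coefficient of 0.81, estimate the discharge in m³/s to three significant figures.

12.5 m³/s

v_surface = L / t̄ = 43.7 / 70.3 = 0.6216 m/s
v_mean = 0.81 × 0.6216 = 0.5035 m/s
Q = A × v_mean = 24.9 × 0.5035 = 12.54 m³/s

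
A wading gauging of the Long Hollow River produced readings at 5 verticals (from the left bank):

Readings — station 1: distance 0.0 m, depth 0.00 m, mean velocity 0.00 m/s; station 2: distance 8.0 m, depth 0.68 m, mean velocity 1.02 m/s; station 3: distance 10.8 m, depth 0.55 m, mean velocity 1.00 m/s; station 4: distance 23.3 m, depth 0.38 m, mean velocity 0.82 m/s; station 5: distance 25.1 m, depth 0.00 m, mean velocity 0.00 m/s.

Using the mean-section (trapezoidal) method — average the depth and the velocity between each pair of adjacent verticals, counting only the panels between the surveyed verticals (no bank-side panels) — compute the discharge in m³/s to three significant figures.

Panel 1-2: Δb = 8 m, d̄ = (0.00+0.68)/2 = 0.34, v̄ = (0.00+1.02)/2 = 0.51 → q = 8×0.34×0.51 = 1.387 m³/s
Panel 2-3: Δb = 2.8 m, d̄ = (0.68+0.55)/2 = 0.615, v̄ = (1.02+1.00)/2 = 1.01 → q = 2.8×0.615×1.01 = 1.739 m³/s
Panel 3-4: Δb = 12.5 m, d̄ = (0.55+0.38)/2 = 0.465, v̄ = (1.00+0.82)/2 = 0.91 → q = 12.5×0.465×0.91 = 5.289 m³/s
Panel 4-5: Δb = 1.8 m, d̄ = (0.38+0.00)/2 = 0.19, v̄ = (0.82+0.00)/2 = 0.41 → q = 1.8×0.19×0.41 = 0.1402 m³/s
Q = Σ q = 8.556 m³/s

8.56 m³/s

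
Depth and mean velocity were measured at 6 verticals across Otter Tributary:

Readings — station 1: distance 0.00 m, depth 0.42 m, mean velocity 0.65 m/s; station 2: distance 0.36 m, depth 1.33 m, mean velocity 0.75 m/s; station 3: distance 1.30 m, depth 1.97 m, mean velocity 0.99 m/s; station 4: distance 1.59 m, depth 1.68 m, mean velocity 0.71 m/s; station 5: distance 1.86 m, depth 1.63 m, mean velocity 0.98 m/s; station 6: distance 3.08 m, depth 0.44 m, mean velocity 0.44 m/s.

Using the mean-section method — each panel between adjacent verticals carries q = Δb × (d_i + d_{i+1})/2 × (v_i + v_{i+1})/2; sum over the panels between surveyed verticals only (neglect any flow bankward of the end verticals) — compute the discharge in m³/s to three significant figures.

3.29 m³/s

Panel 1-2: Δb = 0.36 m, d̄ = (0.42+1.33)/2 = 0.875, v̄ = (0.65+0.75)/2 = 0.7 → q = 0.36×0.875×0.7 = 0.2205 m³/s
Panel 2-3: Δb = 0.94 m, d̄ = (1.33+1.97)/2 = 1.65, v̄ = (0.75+0.99)/2 = 0.87 → q = 0.94×1.65×0.87 = 1.349 m³/s
Panel 3-4: Δb = 0.29 m, d̄ = (1.97+1.68)/2 = 1.825, v̄ = (0.99+0.71)/2 = 0.85 → q = 0.29×1.825×0.85 = 0.4499 m³/s
Panel 4-5: Δb = 0.27 m, d̄ = (1.68+1.63)/2 = 1.655, v̄ = (0.71+0.98)/2 = 0.845 → q = 0.27×1.655×0.845 = 0.3776 m³/s
Panel 5-6: Δb = 1.22 m, d̄ = (1.63+0.44)/2 = 1.035, v̄ = (0.98+0.44)/2 = 0.71 → q = 1.22×1.035×0.71 = 0.8965 m³/s
Q = Σ q = 3.294 m³/s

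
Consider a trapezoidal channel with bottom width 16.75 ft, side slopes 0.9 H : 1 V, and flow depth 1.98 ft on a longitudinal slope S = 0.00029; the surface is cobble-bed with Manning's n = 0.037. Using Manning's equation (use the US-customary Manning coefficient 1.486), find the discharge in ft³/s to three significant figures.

A = (b + z·y)·y = (16.75 + 0.9×1.98)×1.98 = 36.69 ft²
P = b + 2y√(1+z²) = 16.75 + 2×1.98×√(1+0.9²) = 22.08 ft
R = A/P = 36.69/22.08 = 1.662 ft
Q = (1.486/n)·A·R^(2/3)·S^(1/2) = (1.486/0.037) × 36.69 × 1.662^(2/3) × 0.00029^(1/2) = 35.21 ft³/s

35.2 ft³/s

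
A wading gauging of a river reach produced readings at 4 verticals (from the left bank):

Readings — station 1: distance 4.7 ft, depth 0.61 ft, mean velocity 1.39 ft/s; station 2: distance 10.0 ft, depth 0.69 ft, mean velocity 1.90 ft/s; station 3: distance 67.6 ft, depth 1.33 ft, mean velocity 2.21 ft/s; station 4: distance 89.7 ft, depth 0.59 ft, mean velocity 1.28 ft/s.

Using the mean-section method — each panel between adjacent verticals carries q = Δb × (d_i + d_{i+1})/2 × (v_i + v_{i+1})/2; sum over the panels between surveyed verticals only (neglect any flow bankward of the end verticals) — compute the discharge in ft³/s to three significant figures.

162 ft³/s

Panel 1-2: Δb = 5.3 ft, d̄ = (0.61+0.69)/2 = 0.65, v̄ = (1.39+1.90)/2 = 1.645 → q = 5.3×0.65×1.645 = 5.667 ft³/s
Panel 2-3: Δb = 57.6 ft, d̄ = (0.69+1.33)/2 = 1.01, v̄ = (1.90+2.21)/2 = 2.055 → q = 57.6×1.01×2.055 = 119.6 ft³/s
Panel 3-4: Δb = 22.1 ft, d̄ = (1.33+0.59)/2 = 0.96, v̄ = (2.21+1.28)/2 = 1.745 → q = 22.1×0.96×1.745 = 37.02 ft³/s
Q = Σ q = 162.2 ft³/s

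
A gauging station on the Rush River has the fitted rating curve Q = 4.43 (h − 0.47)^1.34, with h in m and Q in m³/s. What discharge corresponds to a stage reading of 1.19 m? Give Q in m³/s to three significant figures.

Q = 4.43 × (1.19 − 0.47)^1.34 = 4.43 × 0.72^1.34 = 2.853 m³/s

2.85 m³/s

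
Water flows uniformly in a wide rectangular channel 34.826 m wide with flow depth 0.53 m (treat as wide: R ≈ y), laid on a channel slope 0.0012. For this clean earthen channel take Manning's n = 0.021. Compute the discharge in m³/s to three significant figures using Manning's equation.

19.9 m³/s

A = b·y = 34.826 × 0.53 = 18.46 m²
Wide channel: R ≈ y = 0.53 m
Q = (1/n)·A·R^(2/3)·S^(1/2) = (1/0.021) × 18.46 × 0.5300^(2/3) × 0.0012^(1/2) = 19.94 m³/s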